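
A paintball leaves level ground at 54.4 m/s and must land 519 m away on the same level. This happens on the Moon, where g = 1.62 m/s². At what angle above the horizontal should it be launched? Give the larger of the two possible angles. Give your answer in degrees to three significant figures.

81.7°

Level-ground range R = v₀² sin(2θ)/g ⇒ sin(2θ) = gR/v₀² = 1.62 × 519 / 54.4² = 0.2841.
2θ = 16.51° or 180° − 16.51° = 163.5°, so θ = 8.253° or 81.75°.
The larger angle is 81.75°.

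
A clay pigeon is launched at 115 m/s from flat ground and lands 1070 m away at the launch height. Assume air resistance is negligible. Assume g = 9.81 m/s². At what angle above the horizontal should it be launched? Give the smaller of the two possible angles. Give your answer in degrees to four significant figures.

R = v₀² sin 2θ / g gives sin 2θ = gR/v₀² = 9.81·1070/115² = 0.7937.
2θ = 52.53° or 180° − 52.53° = 127.5°, so θ = 26.27° or 63.73°.
The smaller angle is 26.27°.

26.27°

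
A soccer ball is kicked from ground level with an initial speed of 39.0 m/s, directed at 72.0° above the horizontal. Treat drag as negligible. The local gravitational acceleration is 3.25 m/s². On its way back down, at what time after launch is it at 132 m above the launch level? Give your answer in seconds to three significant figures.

Horizontal component vₓ = 39.00 cos 72.0° = 12.05 m/s; vertical v_y0 = 39.00 sin 72.0° = 37.09 m/s.
Require v_y0 t − ½ g t² = 132, i.e. 1.625 t² − 37.09 t + 132 = 0.
Quadratic formula: t = (37.09 ± √517.76) / 3.25 = (37.09 ± 22.75) / 3.25 → t = 4.411 s or 18.41 s.
The descending-branch root is 18.41 s.

18.4 s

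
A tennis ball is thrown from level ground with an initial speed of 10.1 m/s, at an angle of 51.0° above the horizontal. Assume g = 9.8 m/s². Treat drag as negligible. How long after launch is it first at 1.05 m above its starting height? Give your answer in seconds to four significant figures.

Resolve: vₓ = 10.10 cos 51.0° = 6.356 m/s and v_y0 = 10.10 sin 51.0° = 7.849 m/s.
Set y = v_y0 t − ½ g t² = 1.05: 4.900 t² − 7.849 t + 1.05 = 0.
Quadratic formula: t = (7.849 ± √41.030) / 9.80 = (7.849 ± 6.405) / 9.80 → t = 0.1473 s or 1.455 s.
The first (ascending) time is 0.1473 s.

0.1473 s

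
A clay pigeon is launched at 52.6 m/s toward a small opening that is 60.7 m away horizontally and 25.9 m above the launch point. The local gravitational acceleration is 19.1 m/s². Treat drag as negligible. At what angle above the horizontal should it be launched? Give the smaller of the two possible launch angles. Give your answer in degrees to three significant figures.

37.1°

Trajectory: y = x tanθ − g x² (1 + tan²θ)/(2v₀²). With x = 60.7, y = 25.9, v₀ = 52.6, g = 19.1:
12.72 tan²θ − 60.7 tanθ + (38.62) = 0.
tanθ = [60.7 ± √(60.7² − 4 × 12.72 × (38.62))] / (2 × 12.72) = (60.7 ± 41.47) / 25.44, giving tanθ = 0.7559 or 4.017.
θ = 37.09° or 76.02°; the smaller is 37.09°.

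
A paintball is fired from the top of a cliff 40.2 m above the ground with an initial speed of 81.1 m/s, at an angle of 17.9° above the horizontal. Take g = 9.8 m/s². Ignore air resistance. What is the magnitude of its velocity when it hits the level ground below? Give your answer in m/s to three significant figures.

85.8 m/s

Components: vₓ = 81.10 cos 17.9° = 77.17 m/s, v_y0 = 81.10 sin 17.9° = 24.93 m/s.
Vertical motion (up positive, ground at y = 0): 4.900 t² − (24.93) t − 40.2 = 0, so t = (24.93 + √(24.93² + 2·9.80·40.2)) / 9.80 = (24.93 + 37.54) / 9.80 = 6.374 s.
Vertical velocity at impact: v_y = v_y0 − g t = 24.93 − 9.80 × 6.374 = −37.54 m/s.
Speed: |v| = √(vₓ² + v_y²) = √(77.17² + 37.54²) = 85.82 m/s.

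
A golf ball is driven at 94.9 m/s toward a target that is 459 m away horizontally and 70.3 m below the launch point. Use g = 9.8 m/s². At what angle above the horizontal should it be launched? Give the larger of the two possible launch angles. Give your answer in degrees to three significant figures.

75.6°

Trajectory: y = x tanθ − g x² (1 + tan²θ)/(2v₀²). With x = 459, y = −70.3, v₀ = 94.9, g = 9.80:
114.6 tan²θ − 459 tanθ + (44.33) = 0.
tanθ = [459 ± √(459² − 4 × 114.6 × (44.33))] / (2 × 114.6) = (459 ± 436.3) / 229.3, giving tanθ = 0.09902 or 3.905.
θ = 5.655° or 75.64°; the larger is 75.64°.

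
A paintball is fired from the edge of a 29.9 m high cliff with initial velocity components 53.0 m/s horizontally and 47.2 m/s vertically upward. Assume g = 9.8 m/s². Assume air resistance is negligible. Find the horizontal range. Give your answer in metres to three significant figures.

542 m

With up positive and y = 0 at the ground: y(t) = 29.9 + (47.20) t − 4.900 t². Setting y = 0 and taking the positive root: t = [47.20 + √(47.20² + 2·9.80·29.9)] / 9.80 = (47.20 + 53.05) / 9.80 = 10.23 s.
Horizontal distance: R = vₓ t = 53.00 × 10.23 = 542.1 m.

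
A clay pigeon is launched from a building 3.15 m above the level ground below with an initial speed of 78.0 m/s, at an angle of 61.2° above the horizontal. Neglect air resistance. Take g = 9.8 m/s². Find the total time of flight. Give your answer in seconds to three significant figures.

14.0 s

Resolve: vₓ = 78.00 cos 61.2° = 37.58 m/s and v_y0 = 78.00 sin 61.2° = 68.35 m/s.
With up positive and y = 0 at the ground: y(t) = 3.15 + (68.35) t − 4.900 t². Setting y = 0 and taking the positive root: t = [68.35 + √(68.35² + 2·9.80·3.15)] / 9.80 = (68.35 + 68.80) / 9.80 = 14.00 s.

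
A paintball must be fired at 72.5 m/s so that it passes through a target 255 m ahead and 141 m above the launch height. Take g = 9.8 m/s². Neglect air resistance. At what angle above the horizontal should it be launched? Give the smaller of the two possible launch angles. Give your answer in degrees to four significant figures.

Trajectory: y = x tanθ − g x² (1 + tan²θ)/(2v₀²). With x = 255, y = 141, v₀ = 72.5, g = 9.80:
60.62 tan²θ − 255 tanθ + (201.6) = 0.
tanθ = [255 ± √(255² − 4 × 60.62 × (201.6))] / (2 × 60.62) = (255 ± 127.0) / 121.2, giving tanθ = 1.055 or 3.151.
θ = 46.55° or 72.39°; the smaller is 46.55°.

46.55°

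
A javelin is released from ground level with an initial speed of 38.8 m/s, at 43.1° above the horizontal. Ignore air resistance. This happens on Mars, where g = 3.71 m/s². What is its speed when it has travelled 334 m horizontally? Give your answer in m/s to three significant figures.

Resolve: vₓ = 38.80 cos 43.1° = 28.33 m/s and v_y0 = 38.80 sin 43.1° = 26.51 m/s.
Time to reach x = 334 m: t = x/vₓ = 334/28.33 = 11.79 s.
Vertical velocity there: v_y = v_y0 − g t = 26.51 − 3.71 × 11.79 = −17.23 m/s.
Speed: √(vₓ² + v_y²) = √(28.33² + 17.23²) = 33.16 m/s.

33.2 m/s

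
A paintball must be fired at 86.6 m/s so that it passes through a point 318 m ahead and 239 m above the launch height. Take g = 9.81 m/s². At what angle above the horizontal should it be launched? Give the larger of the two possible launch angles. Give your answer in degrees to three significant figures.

Trajectory: y = x tanθ − g x² (1 + tan²θ)/(2v₀²). With x = 318, y = 239, v₀ = 86.6, g = 9.81:
66.14 tan²θ − 318 tanθ + (305.1) = 0.
tanθ = [318 ± √(318² − 4 × 66.14 × (305.1))] / (2 × 66.14) = (318 ± 142.8) / 132.3, giving tanθ = 1.324 or 3.484.
θ = 52.94° or 73.98°; the larger is 73.98°.

74.0°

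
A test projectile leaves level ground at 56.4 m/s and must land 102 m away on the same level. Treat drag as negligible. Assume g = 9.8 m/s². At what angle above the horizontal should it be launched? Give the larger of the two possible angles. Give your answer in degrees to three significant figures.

R = v₀² sin 2θ / g gives sin 2θ = gR/v₀² = 9.80·102/56.4² = 0.3142.
2θ = 18.32° or 180° − 18.32° = 161.7°, so θ = 9.158° or 80.84°.
The larger angle is 80.84°.

80.8°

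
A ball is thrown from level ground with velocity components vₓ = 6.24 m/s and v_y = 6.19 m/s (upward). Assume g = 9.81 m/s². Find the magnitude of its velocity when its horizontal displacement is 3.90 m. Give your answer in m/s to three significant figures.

6.24 m/s

x = vₓ t ⇒ t = 3.90/6.240 = 0.6250 s.
Vertical velocity there: v_y = v_y0 − g t = 6.190 − 9.81 × 0.6250 = 0.05875 m/s.
Speed: √(vₓ² + v_y²) = √(6.240² + 0.05875²) = 6.240 m/s.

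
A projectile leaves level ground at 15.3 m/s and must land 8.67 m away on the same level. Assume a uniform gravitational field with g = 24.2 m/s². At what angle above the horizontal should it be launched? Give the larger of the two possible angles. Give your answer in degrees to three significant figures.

58.2°

Level-ground range R = v₀² sin(2θ)/g ⇒ sin(2θ) = gR/v₀² = 24.2 × 8.67 / 15.3² = 0.8963.
2θ = 63.68° or 180° − 63.68° = 116.3°, so θ = 31.84° or 58.16°.
The larger angle is 58.16°.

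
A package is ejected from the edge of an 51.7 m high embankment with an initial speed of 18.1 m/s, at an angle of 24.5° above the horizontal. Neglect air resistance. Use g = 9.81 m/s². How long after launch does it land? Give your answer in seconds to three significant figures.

4.10 s

Resolve: vₓ = 18.10 cos 24.5° = 16.47 m/s and v_y0 = 18.10 sin 24.5° = 7.506 m/s.
Vertical motion (up positive, ground at y = 0): 4.905 t² − (7.506) t − 51.7 = 0, so t = (7.506 + √(7.506² + 2·9.81·51.7)) / 9.81 = (7.506 + 32.72) / 9.81 = 4.101 s.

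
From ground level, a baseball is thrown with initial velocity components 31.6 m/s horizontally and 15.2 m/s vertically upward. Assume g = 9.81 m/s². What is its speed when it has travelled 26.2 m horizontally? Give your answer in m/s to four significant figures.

32.38 m/s

x = vₓ t ⇒ t = 26.2/31.60 = 0.8291 s.
Vertical velocity there: v_y = v_y0 − g t = 15.20 − 9.81 × 0.8291 = 7.066 m/s.
Speed: √(vₓ² + v_y²) = √(31.60² + 7.066²) = 32.38 m/s.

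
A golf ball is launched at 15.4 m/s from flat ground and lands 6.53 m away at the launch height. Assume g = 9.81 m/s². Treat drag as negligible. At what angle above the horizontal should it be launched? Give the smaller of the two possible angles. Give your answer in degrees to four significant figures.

7.835°

R = v₀² sin 2θ / g gives sin 2θ = gR/v₀² = 9.81·6.53/15.4² = 0.2701.
2θ = 15.67° or 180° − 15.67° = 164.3°, so θ = 7.835° or 82.16°.
The smaller angle is 7.835°.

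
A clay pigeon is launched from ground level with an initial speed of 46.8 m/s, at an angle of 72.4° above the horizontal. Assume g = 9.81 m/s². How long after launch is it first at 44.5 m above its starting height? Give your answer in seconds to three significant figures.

1.14 s

vₓ = 46.80 cos 72.4° = 14.15 m/s; v_y0 = 46.80 sin 72.4° = 44.61 m/s.
Height y(t) = 44.61 t − 4.905 t² = 44.5 gives 4.905 t² − 44.61 t + 44.5 = 0.
t = [44.61 ± √(44.61² − 2·9.81·44.5)] / 9.81 = (44.61 ± 33.42) / 9.81, so t = 1.141 s or t = 7.954 s.
The first (ascending) time is 1.141 s.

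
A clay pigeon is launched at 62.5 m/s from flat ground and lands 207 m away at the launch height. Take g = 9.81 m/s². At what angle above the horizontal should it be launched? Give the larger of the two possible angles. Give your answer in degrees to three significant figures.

R = v₀² sin 2θ / g gives sin 2θ = gR/v₀² = 9.81·207/62.5² = 0.5199.
2θ = 31.32° or 180° − 31.32° = 148.7°, so θ = 15.66° or 74.34°.
The larger angle is 74.34°.

74.3°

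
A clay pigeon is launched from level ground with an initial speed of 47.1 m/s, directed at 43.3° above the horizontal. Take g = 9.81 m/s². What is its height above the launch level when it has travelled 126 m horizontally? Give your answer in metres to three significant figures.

Horizontal component vₓ = 47.10 cos 43.3° = 34.28 m/s; vertical v_y0 = 47.10 sin 43.3° = 32.30 m/s.
At x = 126 m, t = x/vₓ = 126/34.28 = 3.676 s.
Height: y = v_y0 t − ½ g t² = 32.30 × 3.676 − 4.905 × 3.676² = 118.7 − 66.27 = 52.46 m.

52.5 m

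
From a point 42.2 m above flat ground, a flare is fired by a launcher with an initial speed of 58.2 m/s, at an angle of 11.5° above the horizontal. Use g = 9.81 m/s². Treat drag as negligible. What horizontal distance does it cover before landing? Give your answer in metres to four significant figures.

Resolve: vₓ = 58.20 cos 11.5° = 57.03 m/s and v_y0 = 58.20 sin 11.5° = 11.60 m/s.
Vertical motion (up positive, ground at y = 0): 4.905 t² − (11.60) t − 42.2 = 0, so t = (11.60 + √(11.60² + 2·9.81·42.2)) / 9.81 = (11.60 + 31.03) / 9.81 = 4.345 s.
Horizontal distance: R = vₓ t = 57.03 × 4.345 = 247.8 m.

247.8 m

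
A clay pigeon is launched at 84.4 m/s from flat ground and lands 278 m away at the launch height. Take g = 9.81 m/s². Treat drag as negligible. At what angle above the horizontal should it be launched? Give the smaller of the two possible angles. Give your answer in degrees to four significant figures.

From R = (v₀²/g) sin 2θ: sin 2θ = 9.81 × 278 / 7123.4 = 0.3829.
2θ = 22.51° or 180° − 22.51° = 157.5°, so θ = 11.26° or 78.74°.
The smaller angle is 11.26°.

11.26°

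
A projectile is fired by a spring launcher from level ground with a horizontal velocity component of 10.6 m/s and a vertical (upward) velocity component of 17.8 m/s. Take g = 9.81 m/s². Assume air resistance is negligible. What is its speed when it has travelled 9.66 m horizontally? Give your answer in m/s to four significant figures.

At x = 9.66 m, t = x/vₓ = 9.66/10.60 = 0.9113 s.
Vertical velocity there: v_y = v_y0 − g t = 17.80 − 9.81 × 0.9113 = 8.860 m/s.
Speed: √(vₓ² + v_y²) = √(10.60² + 8.860²) = 13.82 m/s.

13.82 m/s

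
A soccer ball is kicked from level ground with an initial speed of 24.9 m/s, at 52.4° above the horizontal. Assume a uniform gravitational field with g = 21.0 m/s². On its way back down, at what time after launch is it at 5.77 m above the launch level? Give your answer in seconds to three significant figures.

vₓ = 24.90 cos 52.4° = 15.19 m/s; v_y0 = 24.90 sin 52.4° = 19.73 m/s.
Height y(t) = 19.73 t − 10.50 t² = 5.77 gives 10.50 t² − 19.73 t + 5.77 = 0.
t = [19.73 ± √(19.73² − 2·21.0·5.77)] / 21.0 = (19.73 ± 12.12) / 21.0, so t = 0.3624 s or t = 1.516 s.
The descending-branch root is 1.516 s.

1.52 s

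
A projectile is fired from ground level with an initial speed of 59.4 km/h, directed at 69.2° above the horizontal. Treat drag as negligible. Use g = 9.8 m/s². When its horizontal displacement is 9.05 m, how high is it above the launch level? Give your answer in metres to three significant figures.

Convert: 59.4 km/h = 59.4/3.6 = 16.50 m/s.
Horizontal component vₓ = 16.50 cos 69.2° = 5.859 m/s; vertical v_y0 = 16.50 sin 69.2° = 15.42 m/s.
x = vₓ t ⇒ t = 9.05/5.859 = 1.545 s.
Height: y = v_y0 t − ½ g t² = 15.42 × 1.545 − 4.900 × 1.545² = 23.82 − 11.69 = 12.13 m.

12.1 m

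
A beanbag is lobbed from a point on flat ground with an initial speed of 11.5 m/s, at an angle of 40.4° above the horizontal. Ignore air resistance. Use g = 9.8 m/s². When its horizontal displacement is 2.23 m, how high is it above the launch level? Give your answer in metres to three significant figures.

1.58 m

Components: vₓ = 11.50 cos 40.4° = 8.758 m/s, v_y0 = 11.50 sin 40.4° = 7.453 m/s.
x = vₓ t ⇒ t = 2.23/8.758 = 0.2546 s.
Height: y = v_y0 t − ½ g t² = 7.453 × 0.2546 − 4.900 × 0.2546² = 1.898 − 0.3177 = 1.580 m.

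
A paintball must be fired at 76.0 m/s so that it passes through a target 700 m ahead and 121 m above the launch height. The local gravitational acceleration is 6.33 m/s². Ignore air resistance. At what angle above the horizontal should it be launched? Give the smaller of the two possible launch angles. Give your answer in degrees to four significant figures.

Trajectory: y = x tanθ − g x² (1 + tan²θ)/(2v₀²). With x = 700, y = 121, v₀ = 76.0, g = 6.33:
268.5 tan²θ − 700 tanθ + (389.5) = 0.
tanθ = [700 ± √(700² − 4 × 268.5 × (389.5))] / (2 × 268.5) = (700 ± 267.7) / 537.0, giving tanθ = 0.8050 or 1.802.
θ = 38.83° or 60.97°; the smaller is 38.83°.

38.83°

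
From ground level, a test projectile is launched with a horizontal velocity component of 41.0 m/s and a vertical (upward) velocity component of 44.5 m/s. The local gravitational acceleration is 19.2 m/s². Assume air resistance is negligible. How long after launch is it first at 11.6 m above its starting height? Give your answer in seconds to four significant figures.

Height y(t) = 44.50 t − 9.600 t² = 11.6 gives 9.600 t² − 44.50 t + 11.6 = 0.
t = [44.50 ± √(44.50² − 2·19.2·11.6)] / 19.2 = (44.50 ± 39.18) / 19.2, so t = 0.2773 s or t = 4.358 s.
The first (ascending) time is 0.2773 s.

0.2773 s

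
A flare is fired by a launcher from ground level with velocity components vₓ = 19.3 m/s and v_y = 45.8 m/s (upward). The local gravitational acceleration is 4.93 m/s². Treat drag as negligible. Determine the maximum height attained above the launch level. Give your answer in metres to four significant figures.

212.7 m

Maximum height: H = v_y0² / (2g) = 45.80² / (2 × 4.93) = 212.7 m.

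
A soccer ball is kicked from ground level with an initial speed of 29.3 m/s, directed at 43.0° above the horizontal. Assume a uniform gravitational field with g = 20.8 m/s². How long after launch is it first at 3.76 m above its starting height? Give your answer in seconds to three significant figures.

0.211 s

Components: vₓ = 29.30 cos 43.0° = 21.43 m/s, v_y0 = 29.30 sin 43.0° = 19.98 m/s.
Height y(t) = 19.98 t − 10.40 t² = 3.76 gives 10.40 t² − 19.98 t + 3.76 = 0.
Quadratic formula: t = (19.98 ± √242.89) / 20.8 = (19.98 ± 15.58) / 20.8 → t = 0.2114 s or 1.710 s.
The first (ascending) time is 0.2114 s.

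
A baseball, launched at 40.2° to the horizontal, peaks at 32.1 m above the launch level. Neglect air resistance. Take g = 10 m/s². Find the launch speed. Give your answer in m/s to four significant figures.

39.26 m/s

At the peak v_y = 0, so v_y0 = √(2gH) = √(2 × 10.0 × 32.1) = 25.34 m/s.
v_y0 = v₀ sin θ ⇒ v₀ = 25.34 / sin 40.2° = 39.26 m/s.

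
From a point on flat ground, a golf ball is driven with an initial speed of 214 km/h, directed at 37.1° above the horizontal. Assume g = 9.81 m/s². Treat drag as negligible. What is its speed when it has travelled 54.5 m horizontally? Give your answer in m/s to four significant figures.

53.41 m/s

Convert: 214 km/h = 214/3.6 = 59.44 m/s.
Resolve: vₓ = 59.44 cos 37.1° = 47.41 m/s and v_y0 = 59.44 sin 37.1° = 35.86 m/s.
Time to reach x = 54.5 m: t = x/vₓ = 54.5/47.41 = 1.149 s.
Vertical velocity there: v_y = v_y0 − g t = 35.86 − 9.81 × 1.149 = 24.58 m/s.
Speed: √(vₓ² + v_y²) = √(47.41² + 24.58²) = 53.41 m/s.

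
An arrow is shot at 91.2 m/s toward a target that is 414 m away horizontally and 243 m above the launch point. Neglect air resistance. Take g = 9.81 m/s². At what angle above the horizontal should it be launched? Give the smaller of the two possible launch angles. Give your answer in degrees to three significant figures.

Trajectory: y = x tanθ − g x² (1 + tan²θ)/(2v₀²). With x = 414, y = 243, v₀ = 91.2, g = 9.81:
101.1 tan²θ − 414 tanθ + (344.1) = 0.
tanθ = [414 ± √(414² − 4 × 101.1 × (344.1))] / (2 × 101.1) = (414 ± 179.7) / 202.2, giving tanθ = 1.159 or 2.937.
θ = 49.22° or 71.20°; the smaller is 49.22°.

49.2°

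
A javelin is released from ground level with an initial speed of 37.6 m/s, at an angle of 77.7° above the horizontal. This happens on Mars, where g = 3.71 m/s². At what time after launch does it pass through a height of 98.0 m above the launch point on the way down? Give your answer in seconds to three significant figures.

Components: vₓ = 37.60 cos 77.7° = 8.010 m/s, v_y0 = 37.60 sin 77.7° = 36.74 m/s.
Require v_y0 t − ½ g t² = 98.0, i.e. 1.855 t² − 36.74 t + 98.0 = 0.
Quadratic formula: t = (36.74 ± √622.44) / 3.71 = (36.74 ± 24.95) / 3.71 → t = 3.177 s or 16.63 s.
The descending-branch root is 16.63 s.

16.6 s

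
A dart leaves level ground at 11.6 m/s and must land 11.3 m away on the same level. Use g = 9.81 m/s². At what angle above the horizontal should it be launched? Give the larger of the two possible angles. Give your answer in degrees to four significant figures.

62.27°

R = v₀² sin 2θ / g gives sin 2θ = gR/v₀² = 9.81·11.3/11.6² = 0.8238.
2θ = 55.47° or 180° − 55.47° = 124.5°, so θ = 27.73° or 62.27°.
The larger angle is 62.27°.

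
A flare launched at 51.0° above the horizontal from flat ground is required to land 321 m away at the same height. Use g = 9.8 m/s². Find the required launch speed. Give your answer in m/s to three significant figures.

Level-ground range: R = v₀² sin(2θ)/g, so v₀ = √(gR / sin 2θ).
v₀ = √(9.80 × 321 / sin 102.0°) = √(3146 / 0.9781) = √3216.1 = 56.71 m/s.

56.7 m/s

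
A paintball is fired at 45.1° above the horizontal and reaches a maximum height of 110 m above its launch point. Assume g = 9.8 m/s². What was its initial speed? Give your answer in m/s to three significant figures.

At the peak v_y = 0, so v_y0 = √(2gH) = √(2 × 9.80 × 110) = 46.43 m/s.
v_y0 = v₀ sin θ ⇒ v₀ = 46.43 / sin 45.1° = 65.55 m/s.

65.6 m/s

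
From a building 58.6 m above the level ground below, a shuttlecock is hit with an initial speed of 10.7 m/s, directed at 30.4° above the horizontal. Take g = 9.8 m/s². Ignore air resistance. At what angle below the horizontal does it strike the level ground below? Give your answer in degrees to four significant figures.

74.95°

Horizontal component vₓ = 10.70 cos 30.4° = 9.229 m/s; vertical v_y0 = 10.70 sin 30.4° = 5.415 m/s.
Vertical motion (up positive, ground at y = 0): 4.900 t² − (5.415) t − 58.6 = 0, so t = (5.415 + √(5.415² + 2·9.80·58.6)) / 9.80 = (5.415 + 34.32) / 9.80 = 4.055 s.
At impact: v_y = v_y0 − g t = −34.32 m/s; vₓ = 9.229 m/s.
Angle below horizontal: arctan(|v_y|/vₓ) = arctan(34.32/9.229) = 74.95°.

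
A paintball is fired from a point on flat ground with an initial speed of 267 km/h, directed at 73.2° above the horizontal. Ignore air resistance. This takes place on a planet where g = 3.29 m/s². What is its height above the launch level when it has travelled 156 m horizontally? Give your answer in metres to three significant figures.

430 m

Convert: 267 km/h = 267/3.6 = 74.17 m/s.
Resolve: vₓ = 74.17 cos 73.2° = 21.44 m/s and v_y0 = 74.17 sin 73.2° = 71.00 m/s.
Time to reach x = 156 m: t = x/vₓ = 156/21.44 = 7.277 s.
Height: y = v_y0 t − ½ g t² = 71.00 × 7.277 − 1.645 × 7.277² = 516.7 − 87.12 = 429.6 m.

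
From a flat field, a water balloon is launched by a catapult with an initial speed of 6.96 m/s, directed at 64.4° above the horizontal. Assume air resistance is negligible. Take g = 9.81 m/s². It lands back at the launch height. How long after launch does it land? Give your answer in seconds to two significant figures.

Resolve: vₓ = 6.960 cos 64.4° = 3.007 m/s and v_y0 = 6.960 sin 64.4° = 6.277 m/s.
It returns to y = 0 when t = 2 v_y0 / g = 2(6.277)/9.81 = 1.280 s.

1.3 s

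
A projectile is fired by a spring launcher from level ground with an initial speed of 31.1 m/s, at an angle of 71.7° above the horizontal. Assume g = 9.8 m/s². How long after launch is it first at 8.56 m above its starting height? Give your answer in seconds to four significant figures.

Horizontal component vₓ = 31.10 cos 71.7° = 9.765 m/s; vertical v_y0 = 31.10 sin 71.7° = 29.53 m/s.
Require v_y0 t − ½ g t² = 8.56, i.e. 4.900 t² − 29.53 t + 8.56 = 0.
t = [29.53 ± √(29.53² − 2·9.80·8.56)] / 9.80 = (29.53 ± 26.53) / 9.80, so t = 0.3054 s or t = 5.721 s.
The first (ascending) time is 0.3054 s.

0.3054 s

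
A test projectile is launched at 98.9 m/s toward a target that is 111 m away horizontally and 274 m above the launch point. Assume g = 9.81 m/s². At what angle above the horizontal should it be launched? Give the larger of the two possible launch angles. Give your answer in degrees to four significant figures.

86.17°

Trajectory: y = x tanθ − g x² (1 + tan²θ)/(2v₀²). With x = 111, y = 274, v₀ = 98.9, g = 9.81:
6.179 tan²θ − 111 tanθ + (280.2) = 0.
tanθ = [111 ± √(111² − 4 × 6.179 × (280.2))] / (2 × 6.179) = (111 ± 73.46) / 12.36, giving tanθ = 3.038 or 14.93.
θ = 71.78° or 86.17°; the larger is 86.17°.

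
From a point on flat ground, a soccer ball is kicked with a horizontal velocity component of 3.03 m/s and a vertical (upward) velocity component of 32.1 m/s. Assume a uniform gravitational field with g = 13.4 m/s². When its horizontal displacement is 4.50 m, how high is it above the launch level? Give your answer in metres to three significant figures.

32.9 m

x = vₓ t ⇒ t = 4.50/3.030 = 1.485 s.
Height: y = v_y0 t − ½ g t² = 32.10 × 1.485 − 6.700 × 1.485² = 47.67 − 14.78 = 32.90 m.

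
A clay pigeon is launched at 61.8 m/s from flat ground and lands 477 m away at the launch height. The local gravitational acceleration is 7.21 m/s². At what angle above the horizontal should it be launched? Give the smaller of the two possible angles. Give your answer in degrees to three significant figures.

R = v₀² sin 2θ / g gives sin 2θ = gR/v₀² = 7.21·477/61.8² = 0.9005.
2θ = 64.22° or 180° − 64.22° = 115.8°, so θ = 32.11° or 57.89°.
The smaller angle is 32.11°.

32.1°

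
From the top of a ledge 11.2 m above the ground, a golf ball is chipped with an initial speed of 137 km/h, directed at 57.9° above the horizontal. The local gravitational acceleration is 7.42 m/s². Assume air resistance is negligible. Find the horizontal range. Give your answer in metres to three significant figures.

Convert: 137 km/h = 137/3.6 = 38.06 m/s.
Components: vₓ = 38.06 cos 57.9° = 20.22 m/s, v_y0 = 38.06 sin 57.9° = 32.24 m/s.
Vertical motion (up positive, ground at y = 0): 3.710 t² − (32.24) t − 11.2 = 0, so t = (32.24 + √(32.24² + 2·7.42·11.2)) / 7.42 = (32.24 + 34.72) / 7.42 = 9.024 s.
Horizontal distance: R = vₓ t = 20.22 × 9.024 = 182.5 m.

182 m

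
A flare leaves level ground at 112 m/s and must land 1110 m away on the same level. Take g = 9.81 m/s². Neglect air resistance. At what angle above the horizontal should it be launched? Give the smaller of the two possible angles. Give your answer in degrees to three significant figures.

30.1°

R = v₀² sin 2θ / g gives sin 2θ = gR/v₀² = 9.81·1110/112² = 0.8681.
2θ = 60.24° or 180° − 60.24° = 119.8°, so θ = 30.12° or 59.88°.
The smaller angle is 30.12°.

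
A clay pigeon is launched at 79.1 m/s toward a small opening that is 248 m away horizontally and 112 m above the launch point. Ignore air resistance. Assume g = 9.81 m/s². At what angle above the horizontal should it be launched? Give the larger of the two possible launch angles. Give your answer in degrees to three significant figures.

Trajectory: y = x tanθ − g x² (1 + tan²θ)/(2v₀²). With x = 248, y = 112, v₀ = 79.1, g = 9.81:
48.22 tan²θ − 248 tanθ + (160.2) = 0.
tanθ = [248 ± √(248² − 4 × 48.22 × (160.2))] / (2 × 48.22) = (248 ± 174.9) / 96.43, giving tanθ = 0.7576 or 4.386.
θ = 37.15° or 77.16°; the larger is 77.16°.

77.2°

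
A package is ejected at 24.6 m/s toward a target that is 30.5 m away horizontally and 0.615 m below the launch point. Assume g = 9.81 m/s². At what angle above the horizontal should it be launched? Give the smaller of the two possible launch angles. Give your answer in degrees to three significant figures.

Trajectory: y = x tanθ − g x² (1 + tan²θ)/(2v₀²). With x = 30.5, y = −0.615, v₀ = 24.6, g = 9.81:
7.540 tan²θ − 30.5 tanθ + (6.925) = 0.
tanθ = [30.5 ± √(30.5² − 4 × 7.540 × (6.925))] / (2 × 7.540) = (30.5 ± 26.86) / 15.08, giving tanθ = 0.2415 or 3.804.
θ = 13.57° or 75.27°; the smaller is 13.57°.

13.6°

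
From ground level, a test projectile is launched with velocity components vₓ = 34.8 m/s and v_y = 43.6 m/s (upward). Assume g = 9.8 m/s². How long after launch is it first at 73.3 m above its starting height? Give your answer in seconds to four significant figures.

Set y = v_y0 t − ½ g t² = 73.3: 4.900 t² − 43.60 t + 73.3 = 0.
t = [43.60 ± √(43.60² − 2·9.80·73.3)] / 9.80 = (43.60 ± 21.55) / 9.80, so t = 2.250 s or t = 6.648 s.
The first (ascending) time is 2.250 s.

2.250 s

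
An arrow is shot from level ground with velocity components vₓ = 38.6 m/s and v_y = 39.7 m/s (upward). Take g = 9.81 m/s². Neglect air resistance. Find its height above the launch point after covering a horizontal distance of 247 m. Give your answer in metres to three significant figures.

x = vₓ t ⇒ t = 247/38.60 = 6.399 s.
Height: y = v_y0 t − ½ g t² = 39.70 × 6.399 − 4.905 × 6.399² = 254.0 − 200.8 = 53.20 m.

53.2 m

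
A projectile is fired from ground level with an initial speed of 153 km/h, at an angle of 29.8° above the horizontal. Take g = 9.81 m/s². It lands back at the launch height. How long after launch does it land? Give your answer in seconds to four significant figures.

Convert: 153 km/h = 153/3.6 = 42.50 m/s.
Components: vₓ = 42.50 cos 29.8° = 36.88 m/s, v_y0 = 42.50 sin 29.8° = 21.12 m/s.
It returns to y = 0 when t = 2 v_y0 / g = 2(21.12)/9.81 = 4.306 s.

4.306 s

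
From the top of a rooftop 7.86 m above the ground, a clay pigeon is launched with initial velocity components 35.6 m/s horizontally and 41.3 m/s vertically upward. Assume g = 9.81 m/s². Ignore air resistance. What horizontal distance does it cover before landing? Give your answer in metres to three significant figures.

Vertical motion (up positive, ground at y = 0): 4.905 t² − (41.30) t − 7.86 = 0, so t = (41.30 + √(41.30² + 2·9.81·7.86)) / 9.81 = (41.30 + 43.13) / 9.81 = 8.606 s.
Horizontal distance: R = vₓ t = 35.60 × 8.606 = 306.4 m.

306 m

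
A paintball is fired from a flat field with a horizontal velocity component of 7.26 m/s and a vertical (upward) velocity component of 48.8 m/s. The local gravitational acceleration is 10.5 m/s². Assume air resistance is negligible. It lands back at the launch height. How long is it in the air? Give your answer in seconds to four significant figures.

9.295 s

It returns to y = 0 when t = 2 v_y0 / g = 2(48.80)/10.5 = 9.295 s.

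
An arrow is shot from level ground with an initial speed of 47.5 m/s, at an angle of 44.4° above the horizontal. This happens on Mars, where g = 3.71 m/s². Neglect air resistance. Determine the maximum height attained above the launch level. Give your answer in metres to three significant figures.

149 m

Horizontal component vₓ = 47.50 cos 44.4° = 33.94 m/s; vertical v_y0 = 47.50 sin 44.4° = 33.23 m/s.
At the apex v_y = 0, so H = v_y0²/(2g) = 33.23²/7.420 = 148.9 m.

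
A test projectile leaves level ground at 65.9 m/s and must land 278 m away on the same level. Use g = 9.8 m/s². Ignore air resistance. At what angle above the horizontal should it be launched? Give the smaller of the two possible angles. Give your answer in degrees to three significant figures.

19.4°

Level-ground range R = v₀² sin(2θ)/g ⇒ sin(2θ) = gR/v₀² = 9.80 × 278 / 65.9² = 0.6273.
2θ = 38.85° or 180° − 38.85° = 141.1°, so θ = 19.43° or 70.57°.
The smaller angle is 19.43°.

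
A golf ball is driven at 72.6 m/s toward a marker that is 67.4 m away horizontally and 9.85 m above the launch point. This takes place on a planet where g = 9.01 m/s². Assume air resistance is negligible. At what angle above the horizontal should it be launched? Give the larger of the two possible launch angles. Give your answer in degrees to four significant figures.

86.66°

Trajectory: y = x tanθ − g x² (1 + tan²θ)/(2v₀²). With x = 67.4, y = 9.85, v₀ = 72.6, g = 9.01:
3.883 tan²θ − 67.4 tanθ + (13.73) = 0.
tanθ = [67.4 ± √(67.4² − 4 × 3.883 × (13.73))] / (2 × 3.883) = (67.4 ± 65.80) / 7.766, giving tanθ = 0.2062 or 17.15.
θ = 11.65° or 86.66°; the larger is 86.66°.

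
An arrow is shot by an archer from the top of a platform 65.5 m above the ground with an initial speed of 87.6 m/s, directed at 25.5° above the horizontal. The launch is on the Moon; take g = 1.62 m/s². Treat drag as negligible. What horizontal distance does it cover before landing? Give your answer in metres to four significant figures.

Components: vₓ = 87.60 cos 25.5° = 79.07 m/s, v_y0 = 87.60 sin 25.5° = 37.71 m/s.
The projectile lands when y = 65.5 + (37.71) t − ½·1.62·t² = 0. Positive root: t = (37.71 + √(37.71² + 2·1.62·65.5)) / 1.62 = (37.71 + 40.43) / 1.62 = 48.24 s.
Horizontal distance: R = vₓ t = 79.07 × 48.24 = 3814 m.

3814 m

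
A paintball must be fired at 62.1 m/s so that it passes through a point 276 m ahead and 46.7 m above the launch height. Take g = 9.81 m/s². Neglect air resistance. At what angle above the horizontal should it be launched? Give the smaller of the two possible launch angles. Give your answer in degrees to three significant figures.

Trajectory: y = x tanθ − g x² (1 + tan²θ)/(2v₀²). With x = 276, y = 46.7, v₀ = 62.1, g = 9.81:
96.89 tan²θ − 276 tanθ + (143.6) = 0.
tanθ = [276 ± √(276² − 4 × 96.89 × (143.6))] / (2 × 96.89) = (276 ± 143.3) / 193.8, giving tanθ = 0.6849 or 2.164.
θ = 34.41° or 65.19°; the smaller is 34.41°.

34.4°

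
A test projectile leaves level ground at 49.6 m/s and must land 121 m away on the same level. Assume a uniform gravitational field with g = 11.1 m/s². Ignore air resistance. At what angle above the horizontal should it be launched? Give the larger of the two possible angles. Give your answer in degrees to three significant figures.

73.5°

From R = (v₀²/g) sin 2θ: sin 2θ = 11.1 × 121 / 2460.2 = 0.5459.
2θ = 33.09° or 180° − 33.09° = 146.9°, so θ = 16.54° or 73.46°.
The larger angle is 73.46°.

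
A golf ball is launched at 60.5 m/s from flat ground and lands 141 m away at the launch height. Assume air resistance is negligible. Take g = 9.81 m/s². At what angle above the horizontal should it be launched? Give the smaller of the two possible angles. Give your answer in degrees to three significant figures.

11.1°

From R = (v₀²/g) sin 2θ: sin 2θ = 9.81 × 141 / 3660.2 = 0.3779.
2θ = 22.20° or 180° − 22.20° = 157.8°, so θ = 11.10° or 78.90°.
The smaller angle is 11.10°.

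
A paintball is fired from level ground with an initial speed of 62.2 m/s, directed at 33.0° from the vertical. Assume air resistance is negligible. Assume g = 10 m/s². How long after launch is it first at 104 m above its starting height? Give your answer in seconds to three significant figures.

2.68 s

Horizontal component vₓ = 62.20 sin 33.0° = 33.88 m/s; vertical v_y0 = 62.20 cos 33.0° = 52.17 m/s.
Set y = v_y0 t − ½ g t² = 104: 5.000 t² − 52.17 t + 104 = 0.
t = [52.17 ± √(52.17² − 2·10.0·104)] / 10.0 = (52.17 ± 25.32) / 10.0, so t = 2.684 s or t = 7.749 s.
The first (ascending) time is 2.684 s.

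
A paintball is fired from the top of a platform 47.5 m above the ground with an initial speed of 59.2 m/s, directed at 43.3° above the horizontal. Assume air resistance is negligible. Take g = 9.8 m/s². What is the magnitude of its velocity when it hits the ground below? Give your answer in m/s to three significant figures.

66.6 m/s

Resolve: vₓ = 59.20 cos 43.3° = 43.08 m/s and v_y0 = 59.20 sin 43.3° = 40.60 m/s.
Vertical motion (up positive, ground at y = 0): 4.900 t² − (40.60) t − 47.5 = 0, so t = (40.60 + √(40.60² + 2·9.80·47.5)) / 9.80 = (40.60 + 50.79) / 9.80 = 9.325 s.
Vertical velocity at impact: v_y = v_y0 − g t = 40.60 − 9.80 × 9.325 = −50.79 m/s.
Speed: |v| = √(vₓ² + v_y²) = √(43.08² + 50.79²) = 66.60 m/s.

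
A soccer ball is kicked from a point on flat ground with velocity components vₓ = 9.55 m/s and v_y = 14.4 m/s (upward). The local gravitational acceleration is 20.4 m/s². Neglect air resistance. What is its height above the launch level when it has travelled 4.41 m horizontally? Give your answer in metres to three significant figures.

x = vₓ t ⇒ t = 4.41/9.550 = 0.4618 s.
Height: y = v_y0 t − ½ g t² = 14.40 × 0.4618 − 10.20 × 0.4618² = 6.650 − 2.175 = 4.475 m.

4.47 m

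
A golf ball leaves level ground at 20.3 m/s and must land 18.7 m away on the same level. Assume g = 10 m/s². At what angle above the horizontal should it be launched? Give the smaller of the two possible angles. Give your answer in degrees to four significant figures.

R = v₀² sin 2θ / g gives sin 2θ = gR/v₀² = 10.0·18.7/20.3² = 0.4538.
2θ = 26.99° or 180° − 26.99° = 153.0°, so θ = 13.49° or 76.51°.
The smaller angle is 13.49°.

13.49°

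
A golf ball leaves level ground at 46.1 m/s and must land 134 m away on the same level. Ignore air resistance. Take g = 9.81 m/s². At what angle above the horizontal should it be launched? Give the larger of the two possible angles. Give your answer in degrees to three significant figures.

R = v₀² sin 2θ / g gives sin 2θ = gR/v₀² = 9.81·134/46.1² = 0.6185.
2θ = 38.21° or 180° − 38.21° = 141.8°, so θ = 19.11° or 70.89°.
The larger angle is 70.89°.

70.9°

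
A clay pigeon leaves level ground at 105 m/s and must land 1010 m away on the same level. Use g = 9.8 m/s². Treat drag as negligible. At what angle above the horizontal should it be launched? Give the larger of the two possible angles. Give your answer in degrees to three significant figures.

58.1°

From R = (v₀²/g) sin 2θ: sin 2θ = 9.80 × 1010 / 11025 = 0.8978.
2θ = 63.87° or 180° − 63.87° = 116.1°, so θ = 31.93° or 58.07°.
The larger angle is 58.07°.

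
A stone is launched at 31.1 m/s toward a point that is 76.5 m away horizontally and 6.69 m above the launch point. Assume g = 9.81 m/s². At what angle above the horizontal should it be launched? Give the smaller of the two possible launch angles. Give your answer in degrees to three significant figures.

Trajectory: y = x tanθ − g x² (1 + tan²θ)/(2v₀²). With x = 76.5, y = 6.69, v₀ = 31.1, g = 9.81:
29.68 tan²θ − 76.5 tanθ + (36.37) = 0.
tanθ = [76.5 ± √(76.5² − 4 × 29.68 × (36.37))] / (2 × 29.68) = (76.5 ± 39.18) / 59.36, giving tanθ = 0.6288 or 1.949.
θ = 32.16° or 62.84°; the smaller is 32.16°.

32.2°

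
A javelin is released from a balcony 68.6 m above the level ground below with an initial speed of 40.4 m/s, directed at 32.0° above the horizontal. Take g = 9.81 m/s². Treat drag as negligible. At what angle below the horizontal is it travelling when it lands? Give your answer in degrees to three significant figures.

Components: vₓ = 40.40 cos 32.0° = 34.26 m/s, v_y0 = 40.40 sin 32.0° = 21.41 m/s.
With up positive and y = 0 at the ground: y(t) = 68.6 + (21.41) t − 4.905 t². Setting y = 0 and taking the positive root: t = [21.41 + √(21.41² + 2·9.81·68.6)] / 9.81 = (21.41 + 42.48) / 9.81 = 6.512 s.
At impact: v_y = v_y0 − g t = −42.48 m/s; vₓ = 34.26 m/s.
Angle below horizontal: arctan(|v_y|/vₓ) = arctan(42.48/34.26) = 51.11°.

51.1°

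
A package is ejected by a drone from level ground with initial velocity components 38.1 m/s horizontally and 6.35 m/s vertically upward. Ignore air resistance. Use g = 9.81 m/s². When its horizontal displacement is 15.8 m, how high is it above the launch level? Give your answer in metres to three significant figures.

1.79 m

x = vₓ t ⇒ t = 15.8/38.10 = 0.4147 s.
Height: y = v_y0 t − ½ g t² = 6.350 × 0.4147 − 4.905 × 0.4147² = 2.633 − 0.8435 = 1.790 m.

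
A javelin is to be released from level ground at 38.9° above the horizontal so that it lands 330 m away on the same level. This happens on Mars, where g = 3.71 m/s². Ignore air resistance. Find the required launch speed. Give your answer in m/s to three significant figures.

From R = (v₀² / g) sin 2θ: v₀ = √(gR / sin 2θ).
v₀ = √(3.71 × 330 / sin 77.80°) = √(1224 / 0.9774) = √1252.6 = 35.39 m/s.

35.4 m/s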